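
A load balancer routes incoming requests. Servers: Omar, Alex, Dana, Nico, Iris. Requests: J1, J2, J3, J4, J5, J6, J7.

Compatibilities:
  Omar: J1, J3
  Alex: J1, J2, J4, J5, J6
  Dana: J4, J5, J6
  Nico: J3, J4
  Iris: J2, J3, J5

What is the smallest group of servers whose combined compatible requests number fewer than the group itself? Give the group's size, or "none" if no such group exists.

A matching saturating every server exists, for instance Omar→J1, Alex→J2, Dana→J6, Nico→J4, Iris→J3.
By Hall's marriage theorem, this means |N(S)| ≥ |S| for every subset S, so no violating subset exists.

none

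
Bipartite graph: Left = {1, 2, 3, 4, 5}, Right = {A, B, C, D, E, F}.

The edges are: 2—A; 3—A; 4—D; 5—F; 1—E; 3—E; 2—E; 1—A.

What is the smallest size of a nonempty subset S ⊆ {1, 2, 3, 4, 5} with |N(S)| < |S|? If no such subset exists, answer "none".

Take S = {1, 2, 3}. Its neighbourhood is {A, E}, so |N(S)| = 2 < |S| = 3.
Every subset of size less than 3 has at least as many neighbours as members, so 3 is the minimum.

3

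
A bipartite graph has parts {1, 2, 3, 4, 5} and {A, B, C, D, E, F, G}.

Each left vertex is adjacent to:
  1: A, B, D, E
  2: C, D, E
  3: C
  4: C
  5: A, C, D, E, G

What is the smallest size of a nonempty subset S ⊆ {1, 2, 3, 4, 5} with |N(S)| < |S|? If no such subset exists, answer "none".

2

Take S = {3, 4}. Its neighbourhood is {C}, so |N(S)| = 1 < |S| = 2.
No single vertex violates Hall's condition since each has at least one neighbour, so 2 is the minimum.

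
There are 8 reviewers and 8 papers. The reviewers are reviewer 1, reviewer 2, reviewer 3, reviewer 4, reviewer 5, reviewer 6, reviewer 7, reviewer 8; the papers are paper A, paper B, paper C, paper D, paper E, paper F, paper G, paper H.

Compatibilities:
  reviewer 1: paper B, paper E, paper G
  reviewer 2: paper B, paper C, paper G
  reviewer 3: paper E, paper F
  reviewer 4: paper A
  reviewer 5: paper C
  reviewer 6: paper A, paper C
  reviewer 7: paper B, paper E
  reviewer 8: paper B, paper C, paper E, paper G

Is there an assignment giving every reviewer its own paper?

No

The set {reviewer 1, reviewer 2, reviewer 4, reviewer 5, reviewer 6, reviewer 7, reviewer 8} has only 5 neighbours ({paper A, paper B, paper C, paper E, paper G}), so by Hall's theorem at most 6 of the 8 reviewers can be matched.
Hence no matching covers every reviewer.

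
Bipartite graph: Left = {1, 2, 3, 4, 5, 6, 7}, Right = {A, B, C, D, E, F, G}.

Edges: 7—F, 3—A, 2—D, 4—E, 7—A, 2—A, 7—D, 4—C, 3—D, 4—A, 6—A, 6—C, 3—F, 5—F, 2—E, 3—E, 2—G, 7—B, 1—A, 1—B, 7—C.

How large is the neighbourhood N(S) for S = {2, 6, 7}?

7

The union of neighbours of {2, 6, 7} is {A, B, C, D, E, F, G}, which has 7 elements.
Since |N(S)| = 7 ≥ |S| = 3, Hall's condition holds for this subset.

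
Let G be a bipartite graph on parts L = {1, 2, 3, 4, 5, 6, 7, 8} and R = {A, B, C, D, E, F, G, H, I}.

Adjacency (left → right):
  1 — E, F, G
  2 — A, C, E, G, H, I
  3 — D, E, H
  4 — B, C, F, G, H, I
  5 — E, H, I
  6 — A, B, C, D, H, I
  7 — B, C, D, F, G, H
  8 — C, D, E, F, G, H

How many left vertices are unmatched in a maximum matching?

A valid assignment of size 8: 1→F, 2→E, 3→D, 4→B, 5→I, 6→A, 7→H, 8→G.
All 8 left vertices are matched, so no larger matching exists.
That matches 8 of the 8, leaving 0 unmatched; no matching can do better.

0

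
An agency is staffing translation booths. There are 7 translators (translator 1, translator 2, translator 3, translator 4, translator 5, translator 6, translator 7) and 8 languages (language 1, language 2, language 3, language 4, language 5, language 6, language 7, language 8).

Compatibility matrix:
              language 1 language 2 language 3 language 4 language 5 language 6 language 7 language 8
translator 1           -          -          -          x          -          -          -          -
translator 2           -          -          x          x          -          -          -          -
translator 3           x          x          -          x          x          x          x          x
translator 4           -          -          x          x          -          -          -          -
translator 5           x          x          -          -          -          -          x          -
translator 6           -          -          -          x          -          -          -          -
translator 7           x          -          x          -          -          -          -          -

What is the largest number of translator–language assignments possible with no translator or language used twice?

5

A valid assignment of size 5: translator 1-language 4, translator 2-language 3, translator 3-language 2, translator 5-language 7, translator 7-language 1.
The set {translator 1, translator 2, translator 4, translator 6} has only 2 neighbours ({language 3, language 4}), so by Hall's theorem at most 5 of the 7 translators can be matched.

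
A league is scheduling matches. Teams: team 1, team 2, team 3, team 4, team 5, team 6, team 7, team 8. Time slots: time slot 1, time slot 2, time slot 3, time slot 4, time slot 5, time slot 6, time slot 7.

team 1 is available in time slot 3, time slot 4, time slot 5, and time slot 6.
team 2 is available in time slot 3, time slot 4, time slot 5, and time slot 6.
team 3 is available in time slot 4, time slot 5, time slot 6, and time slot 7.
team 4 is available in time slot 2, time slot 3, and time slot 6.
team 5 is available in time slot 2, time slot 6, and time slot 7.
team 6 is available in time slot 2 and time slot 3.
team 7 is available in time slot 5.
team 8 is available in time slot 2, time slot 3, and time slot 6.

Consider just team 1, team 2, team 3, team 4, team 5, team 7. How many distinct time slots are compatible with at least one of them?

6

The union of neighbours of {team 1, team 2, team 3, team 4, team 5, team 7} is {time slot 2, time slot 3, time slot 4, time slot 5, time slot 6, time slot 7}, which has 6 elements.
Since |N(S)| = 6 ≥ |S| = 6, Hall's condition holds for this subset.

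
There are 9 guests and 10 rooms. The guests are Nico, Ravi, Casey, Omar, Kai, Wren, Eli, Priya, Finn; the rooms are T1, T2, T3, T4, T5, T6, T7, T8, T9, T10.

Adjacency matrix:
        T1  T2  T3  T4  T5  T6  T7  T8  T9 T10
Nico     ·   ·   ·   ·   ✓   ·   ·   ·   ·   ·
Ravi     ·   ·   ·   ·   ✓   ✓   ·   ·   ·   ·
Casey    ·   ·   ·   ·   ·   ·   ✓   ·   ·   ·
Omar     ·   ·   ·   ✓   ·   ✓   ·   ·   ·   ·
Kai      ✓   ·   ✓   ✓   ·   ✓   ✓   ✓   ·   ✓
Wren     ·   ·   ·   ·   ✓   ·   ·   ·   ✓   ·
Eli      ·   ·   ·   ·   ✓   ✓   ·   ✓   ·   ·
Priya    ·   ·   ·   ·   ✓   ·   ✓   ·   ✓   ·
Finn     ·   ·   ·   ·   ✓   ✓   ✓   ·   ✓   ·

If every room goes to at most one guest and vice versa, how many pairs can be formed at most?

7

For example, pair Nico→T5, Ravi→T6, Casey→T7, Omar→T4, Kai→T10, Wren→T9, Eli→T8.
The set {Nico, Ravi, Casey, Wren, Priya, Finn} has only 4 neighbours ({T5, T6, T7, T9}), so by Hall's theorem at most 7 of the 9 guests can be matched.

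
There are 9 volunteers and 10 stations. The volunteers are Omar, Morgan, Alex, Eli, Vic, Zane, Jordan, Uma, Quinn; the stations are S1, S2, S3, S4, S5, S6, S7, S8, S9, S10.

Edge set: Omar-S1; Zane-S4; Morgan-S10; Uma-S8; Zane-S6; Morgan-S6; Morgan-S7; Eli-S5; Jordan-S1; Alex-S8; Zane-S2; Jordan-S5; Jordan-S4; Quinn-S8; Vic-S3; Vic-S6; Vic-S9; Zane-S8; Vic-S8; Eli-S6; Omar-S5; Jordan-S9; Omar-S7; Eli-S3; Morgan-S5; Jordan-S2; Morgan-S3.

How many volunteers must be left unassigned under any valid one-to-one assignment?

A valid assignment of size 7: Omar–S1, Morgan–S7, Alex–S8, Eli–S3, Vic–S6, Zane–S4, Jordan–S2.
The set {Alex, Uma, Quinn} has only 1 neighbour ({S8}), so by Hall's theorem at most 7 of the 9 volunteers can be matched.
That matches 7 of the 9, leaving 2 unmatched; no matching can do better.

2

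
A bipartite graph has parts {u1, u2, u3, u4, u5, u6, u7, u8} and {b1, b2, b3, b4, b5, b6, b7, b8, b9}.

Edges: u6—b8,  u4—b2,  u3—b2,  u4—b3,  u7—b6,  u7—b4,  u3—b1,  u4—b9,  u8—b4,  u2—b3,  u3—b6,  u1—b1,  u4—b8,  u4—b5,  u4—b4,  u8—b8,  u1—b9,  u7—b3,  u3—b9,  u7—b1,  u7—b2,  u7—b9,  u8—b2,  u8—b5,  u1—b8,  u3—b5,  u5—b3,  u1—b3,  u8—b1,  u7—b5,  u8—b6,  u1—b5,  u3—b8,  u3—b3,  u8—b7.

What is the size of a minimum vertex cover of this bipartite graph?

7

The 7 edges u1–b9, u2–b3, u3–b5, u4–b4, u6–b8, u7–b1, u8–b7 form a matching, so any vertex cover needs at least 7 vertices (one per matched edge).
Conversely {u1, u3, u4, u6, u7, u8, b3} meets every edge and has exactly 7 vertices, so 7 is optimal.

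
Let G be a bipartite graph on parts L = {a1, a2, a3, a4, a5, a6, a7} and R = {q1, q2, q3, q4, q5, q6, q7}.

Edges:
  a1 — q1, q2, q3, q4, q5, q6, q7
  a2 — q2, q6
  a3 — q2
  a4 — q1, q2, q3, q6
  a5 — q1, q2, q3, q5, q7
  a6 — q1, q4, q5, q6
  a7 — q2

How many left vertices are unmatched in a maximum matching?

A valid assignment of size 6: a1–q7, a2–q6, a3–q2, a4–q3, a5–q1, a6–q4.
The set {a3, a7} has only 1 neighbour ({q2}), so by Hall's theorem at most 6 of the 7 left vertices can be matched.
That matches 6 of the 7, leaving 1 unmatched; no matching can do better.

1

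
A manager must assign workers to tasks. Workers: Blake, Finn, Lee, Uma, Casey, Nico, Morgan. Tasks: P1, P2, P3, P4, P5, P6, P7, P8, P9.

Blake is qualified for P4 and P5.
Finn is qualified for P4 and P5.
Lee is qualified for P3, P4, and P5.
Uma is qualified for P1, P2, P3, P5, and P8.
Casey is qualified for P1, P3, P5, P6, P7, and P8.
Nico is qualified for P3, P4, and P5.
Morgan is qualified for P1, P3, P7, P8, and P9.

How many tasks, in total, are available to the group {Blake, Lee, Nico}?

3

The union of neighbours of {Blake, Lee, Nico} is {P3, P4, P5}, which has 3 elements.
Since |N(S)| = 3 ≥ |S| = 3, Hall's condition holds for this subset.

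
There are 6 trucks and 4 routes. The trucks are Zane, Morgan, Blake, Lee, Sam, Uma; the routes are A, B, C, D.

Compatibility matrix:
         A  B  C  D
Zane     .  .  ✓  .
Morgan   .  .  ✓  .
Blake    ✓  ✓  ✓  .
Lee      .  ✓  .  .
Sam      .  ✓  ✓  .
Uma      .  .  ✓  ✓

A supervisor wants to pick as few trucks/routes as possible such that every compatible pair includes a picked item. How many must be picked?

The 4 edges Zane–C, Blake–A, Lee–B, Uma–D form a matching, so any vertex cover needs at least 4 vertices (one per matched edge).
Conversely {Blake, Uma, B, C} meets every edge and has exactly 4 vertices, so 4 is optimal.

4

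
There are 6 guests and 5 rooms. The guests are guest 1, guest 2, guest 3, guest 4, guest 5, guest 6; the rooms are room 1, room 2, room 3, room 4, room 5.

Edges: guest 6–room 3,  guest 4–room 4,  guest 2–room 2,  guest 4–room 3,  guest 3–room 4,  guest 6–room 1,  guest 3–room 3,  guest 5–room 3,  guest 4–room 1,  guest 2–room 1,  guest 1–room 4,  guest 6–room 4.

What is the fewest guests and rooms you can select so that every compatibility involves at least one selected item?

{guest 2, room 1, room 3, room 4} is a vertex cover of size 4: every edge has an endpoint in this set.
No smaller cover exists because guest 1–room 4, guest 2–room 2, guest 3–room 3, guest 4–room 1 is a matching of size 4, and a cover must include an endpoint of each of these disjoint edges (König's theorem).

4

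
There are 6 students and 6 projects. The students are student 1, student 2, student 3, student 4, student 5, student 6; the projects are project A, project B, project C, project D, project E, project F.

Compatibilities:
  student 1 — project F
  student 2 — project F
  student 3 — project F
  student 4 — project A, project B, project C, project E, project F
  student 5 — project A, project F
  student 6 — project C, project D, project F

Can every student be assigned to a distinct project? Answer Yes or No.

No

The set {student 1, student 2, student 3} has only 1 neighbour ({project F}), so by Hall's theorem at most 4 of the 6 students can be matched.
Hence no matching covers every student.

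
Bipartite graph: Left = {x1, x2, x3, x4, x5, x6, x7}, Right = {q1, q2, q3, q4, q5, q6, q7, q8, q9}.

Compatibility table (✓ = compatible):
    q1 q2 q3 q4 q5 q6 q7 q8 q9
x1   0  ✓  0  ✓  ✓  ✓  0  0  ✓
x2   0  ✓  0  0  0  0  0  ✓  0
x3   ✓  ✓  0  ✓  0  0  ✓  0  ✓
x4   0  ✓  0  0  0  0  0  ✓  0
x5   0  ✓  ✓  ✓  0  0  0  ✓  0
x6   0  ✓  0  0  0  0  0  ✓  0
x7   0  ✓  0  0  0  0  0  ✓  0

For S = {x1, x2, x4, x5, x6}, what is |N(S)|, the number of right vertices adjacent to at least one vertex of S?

The union of neighbours of {x1, x2, x4, x5, x6} is {q2, q3, q4, q5, q6, q8, q9}, which has 7 elements.
Since |N(S)| = 7 ≥ |S| = 5, Hall's condition holds for this subset.

7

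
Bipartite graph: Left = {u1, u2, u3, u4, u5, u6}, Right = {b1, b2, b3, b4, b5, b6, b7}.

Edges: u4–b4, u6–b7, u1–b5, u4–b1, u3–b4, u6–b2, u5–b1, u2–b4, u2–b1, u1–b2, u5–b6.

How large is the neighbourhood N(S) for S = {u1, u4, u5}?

The union of neighbours of {u1, u4, u5} is {b1, b2, b4, b5, b6}, which has 5 elements.
Since |N(S)| = 5 ≥ |S| = 3, Hall's condition holds for this subset.

5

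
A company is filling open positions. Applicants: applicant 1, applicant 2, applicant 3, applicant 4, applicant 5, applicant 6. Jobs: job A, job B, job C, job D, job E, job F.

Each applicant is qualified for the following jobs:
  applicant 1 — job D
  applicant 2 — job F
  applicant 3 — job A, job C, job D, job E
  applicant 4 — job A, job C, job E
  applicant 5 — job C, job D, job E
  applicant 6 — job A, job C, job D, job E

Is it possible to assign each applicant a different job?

No

The set {applicant 1, applicant 3, applicant 4, applicant 5, applicant 6} has only 4 neighbours ({job A, job C, job D, job E}), so by Hall's theorem at most 5 of the 6 applicants can be matched.
Hence no matching covers every applicant.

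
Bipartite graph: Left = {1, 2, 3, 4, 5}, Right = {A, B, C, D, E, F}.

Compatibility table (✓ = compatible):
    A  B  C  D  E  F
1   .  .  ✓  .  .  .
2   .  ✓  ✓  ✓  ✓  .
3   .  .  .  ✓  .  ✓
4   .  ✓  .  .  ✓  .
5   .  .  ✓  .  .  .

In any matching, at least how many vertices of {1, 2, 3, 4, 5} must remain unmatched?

1

A valid assignment of size 4: 1→C, 2→E, 3→F, 4→B.
The set {1, 5} has only 1 neighbour ({C}), so by Hall's theorem at most 4 of the 5 left vertices can be matched.
That matches 4 of the 5, leaving 1 unmatched; no matching can do better.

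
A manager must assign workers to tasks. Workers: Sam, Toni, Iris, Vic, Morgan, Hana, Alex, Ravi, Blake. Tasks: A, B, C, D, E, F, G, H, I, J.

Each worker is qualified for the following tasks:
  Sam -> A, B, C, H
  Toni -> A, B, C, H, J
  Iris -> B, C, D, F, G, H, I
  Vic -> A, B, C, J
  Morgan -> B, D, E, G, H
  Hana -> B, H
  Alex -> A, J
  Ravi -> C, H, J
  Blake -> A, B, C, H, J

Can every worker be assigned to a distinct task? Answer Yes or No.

The set {Sam, Toni, Vic, Hana, Alex, Ravi, Blake} has only 5 neighbours ({A, B, C, H, J}), so by Hall's theorem at most 7 of the 9 workers can be matched.
Hence no matching covers every worker.

No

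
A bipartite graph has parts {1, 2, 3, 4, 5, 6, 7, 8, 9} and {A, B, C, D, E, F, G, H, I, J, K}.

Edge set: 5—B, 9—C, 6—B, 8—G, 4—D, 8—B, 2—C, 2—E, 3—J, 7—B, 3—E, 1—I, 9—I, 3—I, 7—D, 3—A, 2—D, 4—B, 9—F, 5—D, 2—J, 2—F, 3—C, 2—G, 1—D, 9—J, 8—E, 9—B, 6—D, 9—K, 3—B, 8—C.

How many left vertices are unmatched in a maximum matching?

For example, pair 1→I, 2→G, 3→A, 4→D, 5→B, 8→E, 9→J.
The set {4, 5, 6, 7} has only 2 neighbours ({B, D}), so by Hall's theorem at most 7 of the 9 left vertices can be matched.
That matches 7 of the 9, leaving 2 unmatched; no matching can do better.

2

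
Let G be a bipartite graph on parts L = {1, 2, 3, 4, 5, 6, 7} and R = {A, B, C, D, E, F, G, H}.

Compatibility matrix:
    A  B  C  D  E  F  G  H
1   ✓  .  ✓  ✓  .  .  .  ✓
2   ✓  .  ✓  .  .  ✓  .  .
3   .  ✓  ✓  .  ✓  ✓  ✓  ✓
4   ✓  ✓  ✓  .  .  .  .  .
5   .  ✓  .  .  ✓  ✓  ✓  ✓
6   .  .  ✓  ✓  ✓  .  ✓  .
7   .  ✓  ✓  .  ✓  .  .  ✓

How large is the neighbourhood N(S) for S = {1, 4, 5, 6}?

The union of neighbours of {1, 4, 5, 6} is {A, B, C, D, E, F, G, H}, which has 8 elements.
Since |N(S)| = 8 ≥ |S| = 4, Hall's condition holds for this subset.

8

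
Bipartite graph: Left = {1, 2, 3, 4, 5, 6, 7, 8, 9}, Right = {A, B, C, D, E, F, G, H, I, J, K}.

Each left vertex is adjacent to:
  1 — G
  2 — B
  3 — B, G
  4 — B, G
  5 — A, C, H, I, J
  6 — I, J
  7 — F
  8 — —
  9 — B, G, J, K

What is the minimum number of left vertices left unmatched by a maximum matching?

3

For example, pair 1-G, 2-B, 5-A, 6-I, 7-F, 9-J.
The set {1, 2, 3, 4, 8} has only 2 neighbours ({B, G}), so by Hall's theorem at most 6 of the 9 left vertices can be matched.
That matches 6 of the 9, leaving 3 unmatched; no matching can do better.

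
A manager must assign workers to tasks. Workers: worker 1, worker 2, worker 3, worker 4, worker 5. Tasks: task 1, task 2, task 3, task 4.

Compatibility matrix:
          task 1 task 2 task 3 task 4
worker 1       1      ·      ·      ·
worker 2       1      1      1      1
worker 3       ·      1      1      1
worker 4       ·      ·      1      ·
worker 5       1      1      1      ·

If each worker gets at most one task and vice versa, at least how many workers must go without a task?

A valid assignment of size 4: worker 1-task 1, worker 2-task 4, worker 3-task 2, worker 4-task 3.
The set {worker 1, worker 2, worker 3, worker 4, worker 5} has only 4 neighbours ({task 1, task 2, task 3, task 4}), so by Hall's theorem at most 4 of the 5 workers can be matched.
That matches 4 of the 5, leaving 1 unmatched; no matching can do better.

1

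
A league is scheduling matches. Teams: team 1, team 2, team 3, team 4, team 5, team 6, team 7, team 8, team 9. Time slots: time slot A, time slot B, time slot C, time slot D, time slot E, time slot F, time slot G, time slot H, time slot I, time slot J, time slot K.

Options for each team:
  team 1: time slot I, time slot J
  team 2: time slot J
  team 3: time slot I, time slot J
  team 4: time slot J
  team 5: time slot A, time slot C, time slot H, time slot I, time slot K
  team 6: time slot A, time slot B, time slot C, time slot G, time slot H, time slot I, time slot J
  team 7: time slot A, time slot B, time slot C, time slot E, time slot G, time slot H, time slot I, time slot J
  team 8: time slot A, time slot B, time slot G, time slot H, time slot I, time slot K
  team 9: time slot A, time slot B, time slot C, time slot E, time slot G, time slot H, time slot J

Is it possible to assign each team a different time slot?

The set {team 1, team 2, team 3, team 4} has only 2 neighbours ({time slot I, time slot J}), so by Hall's theorem at most 7 of the 9 teams can be matched.
Hence no matching covers every team.

No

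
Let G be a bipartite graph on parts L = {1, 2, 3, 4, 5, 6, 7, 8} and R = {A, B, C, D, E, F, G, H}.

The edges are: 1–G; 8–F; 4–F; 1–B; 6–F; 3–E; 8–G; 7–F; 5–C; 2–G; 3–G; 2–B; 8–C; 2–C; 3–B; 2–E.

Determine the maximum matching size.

5

A valid assignment of size 5: 1-G, 2-E, 3-B, 4-F, 5-C.
The set {1, 2, 3, 4, 5, 6, 7, 8} has only 5 neighbours ({B, C, E, F, G}), so by Hall's theorem at most 5 of the 8 left vertices can be matched.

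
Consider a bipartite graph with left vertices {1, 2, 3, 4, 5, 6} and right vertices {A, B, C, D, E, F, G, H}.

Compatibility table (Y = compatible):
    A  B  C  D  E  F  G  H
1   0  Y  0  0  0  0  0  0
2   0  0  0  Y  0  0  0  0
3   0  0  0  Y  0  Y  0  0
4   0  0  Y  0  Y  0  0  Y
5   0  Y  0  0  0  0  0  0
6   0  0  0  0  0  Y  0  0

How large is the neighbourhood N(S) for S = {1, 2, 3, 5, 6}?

The union of neighbours of {1, 2, 3, 5, 6} is {B, D, F}, which has 3 elements.
Since |N(S)| = 3 < |S| = 5, Hall's condition fails for this subset.

3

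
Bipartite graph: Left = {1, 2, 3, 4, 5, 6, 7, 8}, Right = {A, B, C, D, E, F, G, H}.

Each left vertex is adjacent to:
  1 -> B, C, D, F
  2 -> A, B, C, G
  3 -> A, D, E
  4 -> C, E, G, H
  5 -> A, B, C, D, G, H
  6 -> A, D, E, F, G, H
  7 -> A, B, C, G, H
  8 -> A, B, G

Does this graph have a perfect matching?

A valid assignment of size 8: 1–F, 2–C, 3–D, 4–E, 5–H, 6–A, 7–G, 8–B.
All 8 left vertices are covered.

Yes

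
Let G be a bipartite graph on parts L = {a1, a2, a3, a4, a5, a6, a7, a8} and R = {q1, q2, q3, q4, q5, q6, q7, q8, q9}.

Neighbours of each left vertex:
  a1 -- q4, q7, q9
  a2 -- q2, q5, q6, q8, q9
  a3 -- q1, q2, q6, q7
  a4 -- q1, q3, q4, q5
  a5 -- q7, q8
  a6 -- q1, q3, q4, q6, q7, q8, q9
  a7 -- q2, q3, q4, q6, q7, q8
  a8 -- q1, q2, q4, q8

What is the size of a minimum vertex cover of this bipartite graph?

8

{a1, a2, a3, a4, a5, a6, a7, a8} is a vertex cover of size 8: every edge has an endpoint in this set.
No smaller cover exists because a1–q9, a2–q6, a3–q2, a4–q5, a5–q7, a6–q1, a7–q4, a8–q8 is a matching of size 8, and a cover must include an endpoint of each of these disjoint edges (König's theorem).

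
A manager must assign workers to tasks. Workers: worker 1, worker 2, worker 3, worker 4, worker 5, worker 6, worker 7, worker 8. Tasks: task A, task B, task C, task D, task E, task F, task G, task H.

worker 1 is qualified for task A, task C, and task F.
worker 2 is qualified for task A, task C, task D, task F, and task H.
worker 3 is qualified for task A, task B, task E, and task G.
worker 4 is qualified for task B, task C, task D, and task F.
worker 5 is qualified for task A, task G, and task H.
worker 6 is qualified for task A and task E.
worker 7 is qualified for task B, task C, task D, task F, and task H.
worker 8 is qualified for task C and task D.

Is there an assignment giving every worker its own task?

Yes

For example, pair worker 1-task A, worker 2-task H, worker 3-task B, worker 4-task F, worker 5-task G, worker 6-task E, worker 7-task C, worker 8-task D.
All 8 workers are covered.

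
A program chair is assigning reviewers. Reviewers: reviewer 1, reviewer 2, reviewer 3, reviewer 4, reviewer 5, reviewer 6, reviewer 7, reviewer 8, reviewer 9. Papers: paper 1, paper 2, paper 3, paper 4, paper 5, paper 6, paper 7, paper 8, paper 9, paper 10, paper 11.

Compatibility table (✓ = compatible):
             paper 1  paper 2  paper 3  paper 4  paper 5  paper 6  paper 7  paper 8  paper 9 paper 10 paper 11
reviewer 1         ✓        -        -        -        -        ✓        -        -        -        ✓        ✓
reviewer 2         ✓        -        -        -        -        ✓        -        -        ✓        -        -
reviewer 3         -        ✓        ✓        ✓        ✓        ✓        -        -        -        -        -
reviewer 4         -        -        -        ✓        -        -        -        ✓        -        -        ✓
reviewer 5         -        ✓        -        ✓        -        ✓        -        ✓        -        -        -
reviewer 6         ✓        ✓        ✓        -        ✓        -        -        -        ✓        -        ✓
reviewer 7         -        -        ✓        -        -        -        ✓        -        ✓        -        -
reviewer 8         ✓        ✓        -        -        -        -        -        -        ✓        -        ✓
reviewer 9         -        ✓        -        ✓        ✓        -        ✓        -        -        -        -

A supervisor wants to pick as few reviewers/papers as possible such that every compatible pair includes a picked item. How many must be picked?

The 9 edges reviewer 1–paper 10, reviewer 2–paper 6, reviewer 3–paper 2, reviewer 4–paper 11, reviewer 5–paper 4, reviewer 6–paper 5, reviewer 7–paper 3, reviewer 8–paper 1, reviewer 9–paper 7 form a matching, so any vertex cover needs at least 9 vertices (one per matched edge).
Conversely {reviewer 1, reviewer 2, reviewer 3, reviewer 4, reviewer 5, reviewer 6, reviewer 7, reviewer 8, reviewer 9} meets every edge and has exactly 9 vertices, so 9 is optimal.

9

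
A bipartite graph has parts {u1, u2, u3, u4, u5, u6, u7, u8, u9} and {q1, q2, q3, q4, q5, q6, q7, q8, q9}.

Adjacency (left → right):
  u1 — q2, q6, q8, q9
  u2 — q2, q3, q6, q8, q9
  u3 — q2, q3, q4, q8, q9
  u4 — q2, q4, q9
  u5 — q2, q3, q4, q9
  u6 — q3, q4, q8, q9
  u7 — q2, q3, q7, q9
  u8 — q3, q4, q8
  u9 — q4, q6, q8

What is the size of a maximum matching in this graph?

7

A valid assignment of size 7: u1→q2, u2→q6, u3→q3, u4→q9, u5→q4, u6→q8, u7→q7.
The set {u1, u2, u3, u4, u5, u6, u8, u9} has only 6 neighbours ({q2, q3, q4, q6, q8, q9}), so by Hall's theorem at most 7 of the 9 left vertices can be matched.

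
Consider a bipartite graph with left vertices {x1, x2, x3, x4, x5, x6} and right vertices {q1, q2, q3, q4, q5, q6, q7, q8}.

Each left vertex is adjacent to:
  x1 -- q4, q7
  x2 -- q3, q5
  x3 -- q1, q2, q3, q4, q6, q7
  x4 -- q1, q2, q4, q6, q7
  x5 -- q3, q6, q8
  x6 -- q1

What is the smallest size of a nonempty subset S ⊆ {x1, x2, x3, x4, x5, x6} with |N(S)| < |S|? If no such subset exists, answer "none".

A matching saturating every left vertex exists, for instance x1→q7, x2→q5, x3→q6, x4→q4, x5→q8, x6→q1.
By Hall's marriage theorem, this means |N(S)| ≥ |S| for every subset S, so no violating subset exists.

none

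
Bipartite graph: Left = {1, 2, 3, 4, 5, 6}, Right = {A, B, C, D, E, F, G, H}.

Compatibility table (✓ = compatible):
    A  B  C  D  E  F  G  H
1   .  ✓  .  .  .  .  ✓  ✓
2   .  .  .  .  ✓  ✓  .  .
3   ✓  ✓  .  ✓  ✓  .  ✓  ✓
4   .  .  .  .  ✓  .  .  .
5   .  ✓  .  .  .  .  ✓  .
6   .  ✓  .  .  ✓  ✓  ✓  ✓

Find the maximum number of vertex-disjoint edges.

6

For example, pair 1-H, 2-F, 3-A, 4-E, 5-B, 6-G.
This saturates every left vertex, so 6 is the maximum.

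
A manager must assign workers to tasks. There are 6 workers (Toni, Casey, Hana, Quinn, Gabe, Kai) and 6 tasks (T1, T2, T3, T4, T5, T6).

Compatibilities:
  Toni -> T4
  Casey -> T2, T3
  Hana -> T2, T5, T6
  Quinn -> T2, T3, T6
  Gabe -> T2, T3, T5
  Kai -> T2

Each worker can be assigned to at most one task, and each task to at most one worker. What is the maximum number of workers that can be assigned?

A valid assignment of size 5: Toni–T4, Casey–T3, Hana–T6, Quinn–T2, Gabe–T5.
The set {Casey, Hana, Quinn, Gabe, Kai} has only 4 neighbours ({T2, T3, T5, T6}), so by Hall's theorem at most 5 of the 6 workers can be matched.

5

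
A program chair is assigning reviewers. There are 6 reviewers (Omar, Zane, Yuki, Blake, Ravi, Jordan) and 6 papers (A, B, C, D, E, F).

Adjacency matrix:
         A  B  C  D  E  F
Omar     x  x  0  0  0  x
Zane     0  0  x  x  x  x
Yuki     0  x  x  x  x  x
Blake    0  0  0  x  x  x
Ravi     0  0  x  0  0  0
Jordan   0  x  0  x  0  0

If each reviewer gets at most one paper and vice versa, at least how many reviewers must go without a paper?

For example, pair Omar–A, Zane–D, Yuki–E, Blake–F, Ravi–C, Jordan–B.
This saturates every reviewer, so 6 is the maximum.
That matches 6 of the 6, leaving 0 unmatched; no matching can do better.

0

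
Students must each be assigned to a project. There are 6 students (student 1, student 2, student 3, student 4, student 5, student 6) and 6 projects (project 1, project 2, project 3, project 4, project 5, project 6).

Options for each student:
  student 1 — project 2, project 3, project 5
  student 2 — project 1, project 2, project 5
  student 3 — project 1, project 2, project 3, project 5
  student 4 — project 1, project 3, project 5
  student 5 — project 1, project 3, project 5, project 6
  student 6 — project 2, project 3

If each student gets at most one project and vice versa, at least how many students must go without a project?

1

One maximum matching: student 1-project 2, student 2-project 5, student 3-project 3, student 4-project 1, student 5-project 6.
The set {student 1, student 2, student 3, student 4, student 6} has only 4 neighbours ({project 1, project 2, project 3, project 5}), so by Hall's theorem at most 5 of the 6 students can be matched.
That matches 5 of the 6, leaving 1 unmatched; no matching can do better.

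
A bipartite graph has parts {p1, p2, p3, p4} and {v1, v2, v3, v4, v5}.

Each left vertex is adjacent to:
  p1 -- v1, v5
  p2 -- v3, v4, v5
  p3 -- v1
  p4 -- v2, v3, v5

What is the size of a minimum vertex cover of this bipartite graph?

The 4 edges p1–v5, p2–v4, p3–v1, p4–v2 form a matching, so any vertex cover needs at least 4 vertices (one per matched edge).
Conversely {p1, p2, p3, p4} meets every edge and has exactly 4 vertices, so 4 is optimal.

4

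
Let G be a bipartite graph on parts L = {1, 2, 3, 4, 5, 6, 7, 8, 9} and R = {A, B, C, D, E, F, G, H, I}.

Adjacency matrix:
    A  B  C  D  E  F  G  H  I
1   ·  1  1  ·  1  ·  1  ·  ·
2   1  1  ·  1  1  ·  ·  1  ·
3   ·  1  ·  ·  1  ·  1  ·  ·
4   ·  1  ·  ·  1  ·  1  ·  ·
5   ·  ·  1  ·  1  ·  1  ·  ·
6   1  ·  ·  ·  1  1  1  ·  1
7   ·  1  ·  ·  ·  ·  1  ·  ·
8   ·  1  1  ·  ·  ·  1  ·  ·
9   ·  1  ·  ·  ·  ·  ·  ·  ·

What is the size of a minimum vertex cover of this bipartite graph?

The 6 edges 1–C, 2–H, 3–B, 4–G, 5–E, 6–A form a matching, so any vertex cover needs at least 6 vertices (one per matched edge).
Conversely {2, 6, B, C, E, G} meets every edge and has exactly 6 vertices, so 6 is optimal.

6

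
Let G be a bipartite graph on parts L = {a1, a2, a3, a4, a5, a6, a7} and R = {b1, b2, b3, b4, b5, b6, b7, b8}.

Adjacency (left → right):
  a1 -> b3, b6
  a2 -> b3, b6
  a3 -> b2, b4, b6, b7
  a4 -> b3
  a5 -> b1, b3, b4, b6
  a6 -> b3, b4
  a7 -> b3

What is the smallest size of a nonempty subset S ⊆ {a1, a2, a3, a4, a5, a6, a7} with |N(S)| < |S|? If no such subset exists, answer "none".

2

Take S = {a4, a7}. Its neighbourhood is {b3}, so |N(S)| = 1 < |S| = 2.
No single vertex violates Hall's condition since each has at least one neighbour, so 2 is the minimum.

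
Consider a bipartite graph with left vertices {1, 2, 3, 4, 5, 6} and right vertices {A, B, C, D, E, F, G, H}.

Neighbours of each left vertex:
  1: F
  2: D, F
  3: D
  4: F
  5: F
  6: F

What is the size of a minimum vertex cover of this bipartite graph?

2

The 2 edges 1–F, 2–D form a matching, so any vertex cover needs at least 2 vertices (one per matched edge).
Conversely {D, F} meets every edge and has exactly 2 vertices, so 2 is optimal.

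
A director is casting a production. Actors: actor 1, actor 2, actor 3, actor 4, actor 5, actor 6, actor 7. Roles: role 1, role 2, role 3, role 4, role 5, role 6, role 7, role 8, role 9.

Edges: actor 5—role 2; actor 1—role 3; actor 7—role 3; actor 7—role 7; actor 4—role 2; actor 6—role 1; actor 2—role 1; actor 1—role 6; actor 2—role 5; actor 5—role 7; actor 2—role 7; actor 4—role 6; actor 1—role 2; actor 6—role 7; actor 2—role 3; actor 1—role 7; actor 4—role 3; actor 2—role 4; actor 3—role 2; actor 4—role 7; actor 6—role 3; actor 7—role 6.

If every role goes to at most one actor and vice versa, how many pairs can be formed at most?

One maximum matching: actor 1–role 3, actor 2–role 5, actor 3–role 2, actor 4–role 6, actor 5–role 7, actor 6–role 1.
The set {actor 1, actor 3, actor 4, actor 5, actor 7} has only 4 neighbours ({role 2, role 3, role 6, role 7}), so by Hall's theorem at most 6 of the 7 actors can be matched.

6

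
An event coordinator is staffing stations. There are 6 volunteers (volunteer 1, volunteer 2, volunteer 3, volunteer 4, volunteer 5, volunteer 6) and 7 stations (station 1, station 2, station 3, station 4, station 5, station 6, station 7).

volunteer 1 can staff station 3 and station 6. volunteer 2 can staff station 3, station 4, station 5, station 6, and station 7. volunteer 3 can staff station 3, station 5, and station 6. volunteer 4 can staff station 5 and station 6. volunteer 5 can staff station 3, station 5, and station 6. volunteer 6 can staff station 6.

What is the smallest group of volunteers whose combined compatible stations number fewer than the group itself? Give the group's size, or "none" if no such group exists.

Take S = {volunteer 1, volunteer 3, volunteer 4, volunteer 5}. Its neighbourhood is {station 3, station 5, station 6}, so |N(S)| = 3 < |S| = 4.
Every subset of size less than 4 has at least as many neighbours as members, so 4 is the minimum.

4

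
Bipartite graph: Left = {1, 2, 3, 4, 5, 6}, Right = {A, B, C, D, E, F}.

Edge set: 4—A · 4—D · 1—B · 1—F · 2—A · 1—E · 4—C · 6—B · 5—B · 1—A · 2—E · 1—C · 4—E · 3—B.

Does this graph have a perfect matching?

The set {3, 5, 6} has only 1 neighbour ({B}), so by Hall's theorem at most 4 of the 6 left vertices can be matched.
Hence no matching covers every left vertex.

No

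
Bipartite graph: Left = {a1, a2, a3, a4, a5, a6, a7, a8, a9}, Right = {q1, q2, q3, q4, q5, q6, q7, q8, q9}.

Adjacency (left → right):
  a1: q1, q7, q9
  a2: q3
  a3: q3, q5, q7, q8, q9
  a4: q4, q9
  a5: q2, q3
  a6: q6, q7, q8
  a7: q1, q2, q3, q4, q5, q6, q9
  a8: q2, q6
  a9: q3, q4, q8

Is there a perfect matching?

Yes

For example, pair a1→q1, a2→q3, a3→q9, a4→q4, a5→q2, a6→q7, a7→q5, a8→q6, a9→q8.
Every left vertex is matched, so this is a perfect matching.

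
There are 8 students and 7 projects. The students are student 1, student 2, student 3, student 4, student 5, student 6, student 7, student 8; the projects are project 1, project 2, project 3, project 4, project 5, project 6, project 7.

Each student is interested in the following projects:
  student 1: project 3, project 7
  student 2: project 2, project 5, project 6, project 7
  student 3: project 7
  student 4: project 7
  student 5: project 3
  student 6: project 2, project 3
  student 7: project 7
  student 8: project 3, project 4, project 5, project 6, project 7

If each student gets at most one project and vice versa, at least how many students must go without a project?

A valid assignment of size 5: student 1–project 3, student 2–project 5, student 3–project 7, student 6–project 2, student 8–project 6.
The set {student 1, student 3, student 4, student 5, student 7} has only 2 neighbours ({project 3, project 7}), so by Hall's theorem at most 5 of the 8 students can be matched.
That matches 5 of the 8, leaving 3 unmatched; no matching can do better.

3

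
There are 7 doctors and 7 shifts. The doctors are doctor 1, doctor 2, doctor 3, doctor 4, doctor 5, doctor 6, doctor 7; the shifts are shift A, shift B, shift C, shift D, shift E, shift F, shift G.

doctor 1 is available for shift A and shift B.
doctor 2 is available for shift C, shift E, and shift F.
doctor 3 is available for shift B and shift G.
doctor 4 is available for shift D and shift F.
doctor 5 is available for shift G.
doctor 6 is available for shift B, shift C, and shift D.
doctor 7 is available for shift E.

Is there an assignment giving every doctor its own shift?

For example, pair doctor 1-shift A, doctor 2-shift F, doctor 3-shift B, doctor 4-shift D, doctor 5-shift G, doctor 6-shift C, doctor 7-shift E.
All 7 doctors are covered.

Yes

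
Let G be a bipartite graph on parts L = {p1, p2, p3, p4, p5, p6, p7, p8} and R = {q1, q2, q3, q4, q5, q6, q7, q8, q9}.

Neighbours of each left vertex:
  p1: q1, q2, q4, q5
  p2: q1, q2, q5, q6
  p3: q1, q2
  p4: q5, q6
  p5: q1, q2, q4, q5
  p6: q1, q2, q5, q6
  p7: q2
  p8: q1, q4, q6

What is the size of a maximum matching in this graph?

For example, pair p1–q4, p2–q6, p3–q1, p4–q5, p5–q2.
The set {p1, p2, p3, p4, p5, p6, p7, p8} has only 5 neighbours ({q1, q2, q4, q5, q6}), so by Hall's theorem at most 5 of the 8 left vertices can be matched.

5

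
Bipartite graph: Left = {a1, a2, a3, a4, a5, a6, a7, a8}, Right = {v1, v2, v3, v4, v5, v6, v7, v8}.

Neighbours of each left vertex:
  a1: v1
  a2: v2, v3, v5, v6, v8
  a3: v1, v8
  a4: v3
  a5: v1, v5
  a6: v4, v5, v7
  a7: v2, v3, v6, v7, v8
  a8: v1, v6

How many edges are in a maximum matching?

8

A valid assignment of size 8: a1→v1, a2→v2, a3→v8, a4→v3, a5→v5, a6→v4, a7→v7, a8→v6.
This saturates every left vertex, so 8 is the maximum.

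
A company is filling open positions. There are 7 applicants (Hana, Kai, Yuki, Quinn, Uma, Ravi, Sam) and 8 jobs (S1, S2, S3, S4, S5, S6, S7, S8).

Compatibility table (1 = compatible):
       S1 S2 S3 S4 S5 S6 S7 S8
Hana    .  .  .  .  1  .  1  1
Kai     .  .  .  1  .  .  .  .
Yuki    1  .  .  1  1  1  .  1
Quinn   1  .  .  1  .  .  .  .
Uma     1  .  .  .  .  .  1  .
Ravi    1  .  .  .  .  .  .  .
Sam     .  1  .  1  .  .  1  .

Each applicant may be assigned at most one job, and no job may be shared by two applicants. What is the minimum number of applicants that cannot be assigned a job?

1

A valid assignment of size 6: Hana→S8, Kai→S4, Yuki→S6, Quinn→S1, Uma→S7, Sam→S2.
The set {Kai, Quinn, Ravi} has only 2 neighbours ({S1, S4}), so by Hall's theorem at most 6 of the 7 applicants can be matched.
That matches 6 of the 7, leaving 1 unmatched; no matching can do better.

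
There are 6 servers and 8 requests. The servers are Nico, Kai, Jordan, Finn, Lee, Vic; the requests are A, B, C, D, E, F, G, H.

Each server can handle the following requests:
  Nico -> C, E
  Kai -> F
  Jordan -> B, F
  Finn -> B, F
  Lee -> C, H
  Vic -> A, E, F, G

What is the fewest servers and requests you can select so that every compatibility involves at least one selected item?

{Nico, Lee, Vic, B, F} is a vertex cover of size 5: every edge has an endpoint in this set.
No smaller cover exists because Nico–C, Kai–F, Jordan–B, Lee–H, Vic–E is a matching of size 5, and a cover must include an endpoint of each of these disjoint edges (König's theorem).

5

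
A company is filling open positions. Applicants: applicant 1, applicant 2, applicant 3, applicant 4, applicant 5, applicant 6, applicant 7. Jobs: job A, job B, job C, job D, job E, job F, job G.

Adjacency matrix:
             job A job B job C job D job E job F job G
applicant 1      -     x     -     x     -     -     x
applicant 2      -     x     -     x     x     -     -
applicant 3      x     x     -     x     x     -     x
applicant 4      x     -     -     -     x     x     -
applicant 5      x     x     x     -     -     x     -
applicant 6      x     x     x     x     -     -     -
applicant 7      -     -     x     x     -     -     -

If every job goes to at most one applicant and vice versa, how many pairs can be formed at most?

7

One maximum matching: applicant 1→job G, applicant 2→job E, applicant 3→job B, applicant 4→job A, applicant 5→job F, applicant 6→job C, applicant 7→job D.
This saturates every applicant, so 7 is the maximum.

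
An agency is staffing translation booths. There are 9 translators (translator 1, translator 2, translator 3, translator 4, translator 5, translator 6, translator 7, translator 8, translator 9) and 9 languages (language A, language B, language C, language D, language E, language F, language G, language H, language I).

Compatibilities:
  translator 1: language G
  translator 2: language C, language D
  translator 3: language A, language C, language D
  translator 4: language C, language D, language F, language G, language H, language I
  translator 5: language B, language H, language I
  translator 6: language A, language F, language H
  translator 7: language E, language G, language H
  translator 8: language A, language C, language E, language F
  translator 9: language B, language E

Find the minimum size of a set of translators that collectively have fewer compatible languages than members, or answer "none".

A matching saturating every translator exists, for instance translator 1→language G, translator 2→language C, translator 3→language D, translator 4→language I, translator 5→language H, translator 6→language A, translator 7→language E, translator 8→language F, translator 9→language B.
By Hall's marriage theorem, this means |N(S)| ≥ |S| for every subset S, so no violating subset exists.

none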